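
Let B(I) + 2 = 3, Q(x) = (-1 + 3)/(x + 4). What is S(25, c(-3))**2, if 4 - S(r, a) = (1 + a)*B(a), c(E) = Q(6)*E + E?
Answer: 1089/25 ≈ 43.560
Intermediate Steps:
Q(x) = 2/(4 + x)
B(I) = 1 (B(I) = -2 + 3 = 1)
c(E) = 6*E/5 (c(E) = (2/(4 + 6))*E + E = (2/10)*E + E = (2*(1/10))*E + E = E/5 + E = 6*E/5)
S(r, a) = 3 - a (S(r, a) = 4 - (1 + a) = 4 + (-1 - a) = 3 - a)
S(25, c(-3))**2 = (3 - 6*(-3)/5)**2 = (3 - 1*(-18/5))**2 = (3 + 18/5)**2 = (33/5)**2 = 1089/25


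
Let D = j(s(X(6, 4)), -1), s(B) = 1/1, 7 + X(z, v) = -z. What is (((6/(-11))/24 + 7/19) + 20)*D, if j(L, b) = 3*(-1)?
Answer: -51027/836 ≈ -61.037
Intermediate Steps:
X(z, v) = -7 - z
s(B) = 1
j(L, b) = -3
D = -3
(((6/(-11))/24 + 7/19) + 20)*D = (((6/(-11))/24 + 7/19) + 20)*(-3) = (((6*(-1/11))*(1/24) + 7*(1/19)) + 20)*(-3) = ((-6/11*1/24 + 7/19) + 20)*(-3) = ((-1/44 + 7/19) + 20)*(-3) = (289/836 + 20)*(-3) = (17009/836)*(-3) = -51027/836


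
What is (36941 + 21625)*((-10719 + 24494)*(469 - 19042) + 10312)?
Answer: -14983101597858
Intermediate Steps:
(36941 + 21625)*((-10719 + 24494)*(469 - 19042) + 10312) = 58566*(13775*(-18573) + 10312) = 58566*(-255843075 + 10312) = 58566*(-255832763) = -14983101597858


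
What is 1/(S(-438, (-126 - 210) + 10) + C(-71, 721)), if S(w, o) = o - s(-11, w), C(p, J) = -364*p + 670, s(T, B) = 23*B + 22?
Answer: 1/36240 ≈ 2.7594e-5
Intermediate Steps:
s(T, B) = 22 + 23*B
C(p, J) = 670 - 364*p
S(w, o) = -22 + o - 23*w (S(w, o) = o - (22 + 23*w) = o + (-22 - 23*w) = -22 + o - 23*w)
1/(S(-438, (-126 - 210) + 10) + C(-71, 721)) = 1/((-22 + ((-126 - 210) + 10) - 23*(-438)) + (670 - 364*(-71))) = 1/((-22 + (-336 + 10) + 10074) + (670 + 25844)) = 1/((-22 - 326 + 10074) + 26514) = 1/(9726 + 26514) = 1/36240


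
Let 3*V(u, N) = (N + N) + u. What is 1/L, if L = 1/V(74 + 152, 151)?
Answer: 176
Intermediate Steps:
V(u, N) = u/3 + 2*N/3 (V(u, N) = ((N + N) + u)/3 = (2*N + u)/3 = (u + 2*N)/3 = u/3 + 2*N/3)
L = 1/176 (L = 1/((74 + 152)/3 + (2/3)*151) = 1/((1/3)*226 + 302/3) = 1/(226/3 + 302/3) = 1/176 ≈ 0.0056818)
1/L = 1/(1/176) = 176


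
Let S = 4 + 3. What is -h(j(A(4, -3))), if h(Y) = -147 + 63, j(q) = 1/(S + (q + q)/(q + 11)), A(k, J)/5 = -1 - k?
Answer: 84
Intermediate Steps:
A(k, J) = -5 - 5*k (A(k, J) = 5*(-1 - k) = -5 - 5*k)
S = 7
j(q) = 1/(7 + 2*q/(11 + q)) (j(q) = 1/(7 + (q + q)/(q + 11)) = 1/(7 + (2*q)/(11 + q)) = 1/(7 + 2*q/(11 + q)))
h(Y) = -84
-h(j(A(4, -3))) = -1*(-84) = 84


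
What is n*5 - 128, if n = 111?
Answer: 427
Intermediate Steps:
n*5 - 128 = 111*5 - 128 = 555 - 128 = 427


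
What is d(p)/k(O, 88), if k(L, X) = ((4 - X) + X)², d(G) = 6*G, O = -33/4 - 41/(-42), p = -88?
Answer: -33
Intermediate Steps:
O = -611/84 (O = -33*¼ - 41*(-1/42) = -33/4 + 41/42 = -611/84 ≈ -7.2738)
k(L, X) = 16 (k(L, X) = 4² = 16)
d(p)/k(O, 88) = (6*(-88))/16 = -528*1/16 = -33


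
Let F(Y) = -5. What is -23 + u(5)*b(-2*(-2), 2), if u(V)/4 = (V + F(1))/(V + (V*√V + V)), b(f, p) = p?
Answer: -23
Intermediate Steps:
u(V) = 4*(-5 + V)/(V^(3/2) + 2*V) (u(V) = 4*((V - 5)/(V + (V*√V + V))) = 4*((-5 + V)/(V + (V^(3/2) + V))) = 4*((-5 + V)/(V + (V + V^(3/2)))) = 4*((-5 + V)/(V^(3/2) + 2*V)) = 4*(-5 + V)/(V^(3/2) + 2*V))
-23 + u(5)*b(-2*(-2), 2) = -23 + (4*(-5 + 5)/(5^(3/2) + 2*5))*2 = -23 + (4*0/(5*√5 + 10))*2 = -23 + (4*0/(10 + 5*√5))*2 = -23 + 0*2 = -23 + 0 = -23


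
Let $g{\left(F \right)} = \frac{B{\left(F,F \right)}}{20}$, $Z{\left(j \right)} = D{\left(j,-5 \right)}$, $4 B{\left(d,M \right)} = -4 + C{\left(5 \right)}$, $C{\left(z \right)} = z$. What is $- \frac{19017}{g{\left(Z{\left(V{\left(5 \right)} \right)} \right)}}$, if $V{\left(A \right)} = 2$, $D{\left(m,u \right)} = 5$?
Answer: $-1521360$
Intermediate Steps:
$B{\left(d,M \right)} = \frac{1}{4}$ ($B{\left(d,M \right)} = \frac{-4 + 5}{4} = \frac{1}{4} \cdot 1 = \frac{1}{4}$)
$Z{\left(j \right)} = 5$
$g{\left(F \right)} = \frac{1}{80}$ ($g{\left(F \right)} = \frac{1}{4 \cdot 20} = \frac{1}{4} \cdot \frac{1}{20} = \frac{1}{80}$)
$- \frac{19017}{g{\left(Z{\left(V{\left(5 \right)} \right)} \right)}} = - 19017 \frac{1}{\frac{1}{80}} = \left(-19017\right) 80 = -1521360$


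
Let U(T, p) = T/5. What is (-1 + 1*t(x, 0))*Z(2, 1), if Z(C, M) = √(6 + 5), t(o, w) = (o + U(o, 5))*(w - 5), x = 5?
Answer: -31*√11 ≈ -102.82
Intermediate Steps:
U(T, p) = T/5 (U(T, p) = T*(⅕) = T/5)
t(o, w) = 6*o*(-5 + w)/5 (t(o, w) = (o + o/5)*(w - 5) = (6*o/5)*(-5 + w) = 6*o*(-5 + w)/5)
Z(C, M) = √11
(-1 + 1*t(x, 0))*Z(2, 1) = (-1 + 1*((6/5)*5*(-5 + 0)))*√11 = (-1 + 1*((6/5)*5*(-5)))*√11 = (-1 + 1*(-30))*√11 = (-1 - 30)*√11 = -31*√11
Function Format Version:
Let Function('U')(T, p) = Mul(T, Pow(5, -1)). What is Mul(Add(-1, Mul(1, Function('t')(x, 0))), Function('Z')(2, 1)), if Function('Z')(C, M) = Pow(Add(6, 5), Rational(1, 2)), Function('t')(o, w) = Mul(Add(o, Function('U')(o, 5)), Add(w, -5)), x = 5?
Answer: Mul(-31, Pow(11, Rational(1, 2))) ≈ -102.82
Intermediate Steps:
Function('U')(T, p) = Mul(Rational(1, 5), T) (Function('U')(T, p) = Mul(T, Rational(1, 5)) = Mul(Rational(1, 5), T))
Function('t')(o, w) = Mul(Rational(6, 5), o, Add(-5, w)) (Function('t')(o, w) = Mul(Add(o, Mul(Rational(1, 5), o)), Add(w, -5)) = Mul(Mul(Rational(6, 5), o), Add(-5, w)) = Mul(Rational(6, 5), o, Add(-5, w)))
Function('Z')(C, M) = Pow(11, Rational(1, 2))
Mul(Add(-1, Mul(1, Function('t')(x, 0))), Function('Z')(2, 1)) = Mul(Add(-1, Mul(1, Mul(Rational(6, 5), 5, Add(-5, 0)))), Pow(11, Rational(1, 2))) = Mul(Add(-1, Mul(1, Mul(Rational(6, 5), 5, -5))), Pow(11, Rational(1, 2))) = Mul(Add(-1, Mul(1, -30)), Pow(11, Rational(1, 2))) = Mul(Add(-1, -30), Pow(11, Rational(1, 2))) = Mul(-31, Pow(11, Rational(1, 2)))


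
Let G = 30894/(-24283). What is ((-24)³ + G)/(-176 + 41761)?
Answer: -335719086/1009808555 ≈ -0.33246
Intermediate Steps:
G = -30894/24283 (G = 30894*(-1/24283) = -30894/24283 ≈ -1.2722)
((-24)³ + G)/(-176 + 41761) = ((-24)³ - 30894/24283)/(-176 + 41761) = (-13824 - 30894/24283)/41585 = -335719086/24283*1/41585 = -335719086/1009808555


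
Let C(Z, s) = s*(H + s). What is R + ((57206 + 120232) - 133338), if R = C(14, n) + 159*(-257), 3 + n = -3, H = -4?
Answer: 3297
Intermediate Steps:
n = -6 (n = -3 - 3 = -6)
C(Z, s) = s*(-4 + s)
R = -40803 (R = -6*(-4 - 6) + 159*(-257) = -6*(-10) - 40863 = 60 - 40863 = -40803)
R + ((57206 + 120232) - 133338) = -40803 + ((57206 + 120232) - 133338) = -40803 + (177438 - 133338) = -40803 + 44100 = 3297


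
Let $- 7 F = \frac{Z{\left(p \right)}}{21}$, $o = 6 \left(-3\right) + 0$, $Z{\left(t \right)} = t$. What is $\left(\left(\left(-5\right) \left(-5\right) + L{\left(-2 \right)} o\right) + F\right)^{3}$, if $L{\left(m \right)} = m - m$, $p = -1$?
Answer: $\frac{49673699776}{3176523} \approx 15638.0$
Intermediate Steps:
$L{\left(m \right)} = 0$
$o = -18$ ($o = -18 + 0 = -18$)
$F = \frac{1}{147}$ ($F = - \frac{\left(-1\right) \frac{1}{21}}{7} = \left(- \frac{1}{7}\right) \left(- \frac{1}{21}\right) = \frac{1}{147} \approx 0.0068027$)
$\left(\left(\left(-5\right) \left(-5\right) + L{\left(-2 \right)} o\right) + F\right)^{3} = \left(\left(\left(-5\right) \left(-5\right) + 0 \left(-18\right)\right) + \frac{1}{147}\right)^{3} = \left(\left(25 + 0\right) + \frac{1}{147}\right)^{3} = \left(25 + \frac{1}{147}\right)^{3} = \left(\frac{3676}{147}\right)^{3} = \frac{49673699776}{3176523}$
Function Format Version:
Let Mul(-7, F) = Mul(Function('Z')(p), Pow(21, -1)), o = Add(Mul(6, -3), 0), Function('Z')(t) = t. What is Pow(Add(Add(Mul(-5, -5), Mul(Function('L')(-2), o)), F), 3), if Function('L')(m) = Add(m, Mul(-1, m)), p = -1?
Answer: Rational(49673699776, 3176523) ≈ 15638.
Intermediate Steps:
Function('L')(m) = 0
o = -18 (o = Add(-18, 0) = -18)
F = Rational(1, 147) (F = Mul(Rational(-1, 7), Mul(-1, Pow(21, -1))) = Mul(Rational(-1, 7), Mul(-1, Rational(1, 21))) = Mul(Rational(-1, 7), Rational(-1, 21)) = Rational(1, 147) ≈ 0.0068027)
Pow(Add(Add(Mul(-5, -5), Mul(Function('L')(-2), o)), F), 3) = Pow(Add(Add(Mul(-5, -5), Mul(0, -18)), Rational(1, 147)), 3) = Pow(Add(Add(25, 0), Rational(1, 147)), 3) = Pow(Add(25, Rational(1, 147)), 3) = Pow(Rational(3676, 147), 3) = Rational(49673699776, 3176523)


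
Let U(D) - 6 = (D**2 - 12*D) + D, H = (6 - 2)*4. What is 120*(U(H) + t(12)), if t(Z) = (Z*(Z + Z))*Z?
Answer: 425040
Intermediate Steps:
H = 16 (H = 4*4 = 16)
U(D) = 6 + D**2 - 11*D (U(D) = 6 + ((D**2 - 12*D) + D) = 6 + (D**2 - 11*D) = 6 + D**2 - 11*D)
t(Z) = 2*Z**3 (t(Z) = (Z*(2*Z))*Z = (2*Z**2)*Z = 2*Z**3)
120*(U(H) + t(12)) = 120*((6 + 16**2 - 11*16) + 2*12**3) = 120*((6 + 256 - 176) + 2*1728) = 120*(86 + 3456) = 120*3542 = 425040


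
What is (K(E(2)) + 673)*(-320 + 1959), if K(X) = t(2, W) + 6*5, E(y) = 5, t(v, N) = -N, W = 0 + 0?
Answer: 1152217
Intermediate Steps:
W = 0
K(X) = 30 (K(X) = -1*0 + 6*5 = 0 + 30 = 30)
(K(E(2)) + 673)*(-320 + 1959) = (30 + 673)*(-320 + 1959) = 703*1639 = 1152217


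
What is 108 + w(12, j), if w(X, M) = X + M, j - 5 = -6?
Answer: 119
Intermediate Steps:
j = -1 (j = 5 - 6 = -1)
w(X, M) = M + X
108 + w(12, j) = 108 + (-1 + 12) = 108 + 11 = 119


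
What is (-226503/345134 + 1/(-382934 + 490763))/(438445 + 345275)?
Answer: -24423246853/29166495676279920 ≈ -8.3737e-7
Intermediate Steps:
(-226503/345134 + 1/(-382934 + 490763))/(438445 + 345275) = (-226503*1/345134 + 1/107829)/783720 = (-226503/345134 + 1/107829)*(1/783720) = -24423246853/37215454086*1/783720 = -24423246853/29166495676279920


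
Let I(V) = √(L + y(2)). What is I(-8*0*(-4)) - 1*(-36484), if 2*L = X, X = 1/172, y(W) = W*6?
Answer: 36484 + √355094/172 ≈ 36487.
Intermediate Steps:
y(W) = 6*W
X = 1/172 ≈ 0.0058140
L = 1/344 (L = (½)*(1/172) = 1/344 ≈ 0.0029070)
I(V) = √355094/172 (I(V) = √(1/344 + 6*2) = √(1/344 + 12) = √(4129/344) = √355094/172)
I(-8*0*(-4)) - 1*(-36484) = √355094/172 - 1*(-36484) = √355094/172 + 36484 = 36484 + √355094/172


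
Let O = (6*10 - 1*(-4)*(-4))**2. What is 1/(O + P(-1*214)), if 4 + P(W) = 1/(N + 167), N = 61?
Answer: 228/440497 ≈ 0.00051760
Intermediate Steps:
P(W) = -911/228 (P(W) = -4 + 1/(61 + 167) = -4 + 1/228 = -911/228)
O = 1936 (O = (60 + 4*(-4))**2 = (60 - 16)**2 = 44**2 = 1936)
1/(O + P(-1*214)) = 1/(1936 - 911/228) = 1/(440497/228) = 228/440497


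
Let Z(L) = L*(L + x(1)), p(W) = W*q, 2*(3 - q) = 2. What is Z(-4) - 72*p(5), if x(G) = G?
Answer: -708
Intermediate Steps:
q = 2 (q = 3 - ½*2 = 3 - 1 = 2)
p(W) = 2*W (p(W) = W*2 = 2*W)
Z(L) = L*(1 + L) (Z(L) = L*(L + 1) = L*(1 + L))
Z(-4) - 72*p(5) = -4*(1 - 4) - 144*5 = -4*(-3) - 72*10 = 12 - 720 = -708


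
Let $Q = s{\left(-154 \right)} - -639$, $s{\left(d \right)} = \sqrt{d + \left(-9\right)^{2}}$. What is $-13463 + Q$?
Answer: $-12824 + i \sqrt{73} \approx -12824.0 + 8.544 i$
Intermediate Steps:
$s{\left(d \right)} = \sqrt{81 + d}$ ($s{\left(d \right)} = \sqrt{d + 81} = \sqrt{81 + d}$)
$Q = 639 + i \sqrt{73}$ ($Q = \sqrt{81 - 154} - -639 = \sqrt{-73} + 639 = i \sqrt{73} + 639 = 639 + i \sqrt{73} \approx 639.0 + 8.544 i$)
$-13463 + Q = -13463 + \left(639 + i \sqrt{73}\right) = -12824 + i \sqrt{73}$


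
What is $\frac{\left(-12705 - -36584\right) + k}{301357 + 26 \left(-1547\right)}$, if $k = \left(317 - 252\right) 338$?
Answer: $\frac{15283}{87045} \approx 0.17558$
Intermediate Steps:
$k = 21970$ ($k = 65 \cdot 338 = 21970$)
$\frac{\left(-12705 - -36584\right) + k}{301357 + 26 \left(-1547\right)} = \frac{\left(-12705 - -36584\right) + 21970}{301357 + 26 \left(-1547\right)} = \frac{\left(-12705 + 36584\right) + 21970}{301357 - 40222} = \frac{23879 + 21970}{261135} = 45849 \cdot \frac{1}{261135} = \frac{15283}{87045}$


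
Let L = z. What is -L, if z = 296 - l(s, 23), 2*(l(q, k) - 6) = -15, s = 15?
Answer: -595/2 ≈ -297.50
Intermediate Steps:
l(q, k) = -3/2 (l(q, k) = 6 + (½)*(-15) = 6 - 15/2 = -3/2)
z = 595/2 (z = 296 - 1*(-3/2) = 296 + 3/2 = 595/2 ≈ 297.50)
L = 595/2 ≈ 297.50
-L = -1*595/2 = -595/2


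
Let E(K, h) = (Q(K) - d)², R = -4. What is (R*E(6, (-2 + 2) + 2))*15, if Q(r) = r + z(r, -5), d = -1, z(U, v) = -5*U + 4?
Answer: -21660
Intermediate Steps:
z(U, v) = 4 - 5*U
Q(r) = 4 - 4*r (Q(r) = r + (4 - 5*r) = 4 - 4*r)
E(K, h) = (5 - 4*K)² (E(K, h) = ((4 - 4*K) - 1*(-1))² = ((4 - 4*K) + 1)² = (5 - 4*K)²)
(R*E(6, (-2 + 2) + 2))*15 = -4*(-5 + 4*6)²*15 = -4*(-5 + 24)²*15 = -4*19²*15 = -4*361*15 = -1444*15 = -21660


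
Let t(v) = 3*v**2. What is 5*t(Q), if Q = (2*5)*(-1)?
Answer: 1500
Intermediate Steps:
Q = -10 (Q = 10*(-1) = -10)
5*t(Q) = 5*(3*(-10)**2) = 5*(3*100) = 5*300 = 1500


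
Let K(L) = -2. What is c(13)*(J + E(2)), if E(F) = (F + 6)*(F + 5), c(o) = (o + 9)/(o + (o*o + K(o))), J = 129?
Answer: 407/18 ≈ 22.611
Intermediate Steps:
c(o) = (9 + o)/(-2 + o + o**2) (c(o) = (o + 9)/(o + (o*o - 2)) = (9 + o)/(o + (o**2 - 2)) = (9 + o)/(o + (-2 + o**2)) = (9 + o)/(-2 + o + o**2))
E(F) = (5 + F)*(6 + F) (E(F) = (6 + F)*(5 + F) = (5 + F)*(6 + F))
c(13)*(J + E(2)) = ((9 + 13)/(-2 + 13 + 13**2))*(129 + (30 + 2**2 + 11*2)) = (22/(-2 + 13 + 169))*(129 + (30 + 4 + 22)) = (22/180)*(129 + 56) = ((1/180)*22)*185 = (11/90)*185 = 407/18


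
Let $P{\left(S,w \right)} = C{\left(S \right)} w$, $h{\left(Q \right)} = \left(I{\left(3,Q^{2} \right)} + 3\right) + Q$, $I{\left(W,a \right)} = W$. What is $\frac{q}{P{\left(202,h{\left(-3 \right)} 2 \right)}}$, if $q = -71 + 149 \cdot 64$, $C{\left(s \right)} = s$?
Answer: $\frac{3155}{404} \approx 7.8094$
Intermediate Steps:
$h{\left(Q \right)} = 6 + Q$ ($h{\left(Q \right)} = \left(3 + 3\right) + Q = 6 + Q$)
$P{\left(S,w \right)} = S w$
$q = 9465$ ($q = -71 + 9536 = 9465$)
$\frac{q}{P{\left(202,h{\left(-3 \right)} 2 \right)}} = \frac{9465}{202 \left(6 - 3\right) 2} = \frac{9465}{202 \cdot 3 \cdot 2} = \frac{9465}{202 \cdot 6} = \frac{9465}{1212} = 9465 \cdot \frac{1}{1212} = \frac{3155}{404}$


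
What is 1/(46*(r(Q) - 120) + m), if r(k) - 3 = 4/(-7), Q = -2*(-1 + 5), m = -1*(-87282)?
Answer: 7/573116 ≈ 1.2214e-5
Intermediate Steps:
m = 87282
Q = -8 (Q = -2*4 = -8)
r(k) = 17/7 (r(k) = 3 + 4/(-7) = 3 + 4*(-⅐) = 3 - 4/7 = 17/7)
1/(46*(r(Q) - 120) + m) = 1/(46*(17/7 - 120) + 87282) = 1/(46*(-823/7) + 87282) = 1/(-37858/7 + 87282) = 1/(573116/7) = 7/573116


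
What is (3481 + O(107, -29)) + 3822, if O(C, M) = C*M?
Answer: 4200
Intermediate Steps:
(3481 + O(107, -29)) + 3822 = (3481 + 107*(-29)) + 3822 = (3481 - 3103) + 3822 = 378 + 3822 = 4200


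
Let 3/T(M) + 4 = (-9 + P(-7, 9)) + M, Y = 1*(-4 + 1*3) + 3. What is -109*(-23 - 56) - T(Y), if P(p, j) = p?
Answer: 51667/6 ≈ 8611.2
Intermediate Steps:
Y = 2 (Y = 1*(-4 + 3) + 3 = 1*(-1) + 3 = -1 + 3 = 2)
T(M) = 3/(-20 + M) (T(M) = 3/(-4 + ((-9 - 7) + M)) = 3/(-4 + (-16 + M)) = 3/(-20 + M))
-109*(-23 - 56) - T(Y) = -109*(-23 - 56) - 3/(-20 + 2) = -109*(-79) - 3/(-18) = 8611 - 3*(-1)/18 = 8611 - 1*(-⅙) = 8611 + ⅙ = 51667/6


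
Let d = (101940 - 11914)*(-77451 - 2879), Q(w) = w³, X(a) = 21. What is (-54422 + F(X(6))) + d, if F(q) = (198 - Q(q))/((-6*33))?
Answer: -159100545037/22 ≈ -7.2318e+9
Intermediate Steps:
d = -7231788580 (d = 90026*(-80330) = -7231788580)
F(q) = -1 + q³/198 (F(q) = (198 - q³)/((-6*33)) = (198 - q³)/(-198) = (198 - q³)*(-1/198) = -1 + q³/198)
(-54422 + F(X(6))) + d = (-54422 + (-1 + (1/198)*21³)) - 7231788580 = (-54422 + (-1 + (1/198)*9261)) - 7231788580 = (-54422 + (-1 + 1029/22)) - 7231788580 = (-54422 + 1007/22) - 7231788580 = -1196277/22 - 7231788580 = -159100545037/22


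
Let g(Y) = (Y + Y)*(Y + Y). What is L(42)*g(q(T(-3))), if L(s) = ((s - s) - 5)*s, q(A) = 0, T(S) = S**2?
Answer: 0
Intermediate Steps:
g(Y) = 4*Y**2 (g(Y) = (2*Y)*(2*Y) = 4*Y**2)
L(s) = -5*s (L(s) = (0 - 5)*s = -5*s)
L(42)*g(q(T(-3))) = (-5*42)*(4*0**2) = -840*0 = -210*0 = 0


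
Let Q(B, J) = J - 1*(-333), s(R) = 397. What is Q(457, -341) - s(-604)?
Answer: -405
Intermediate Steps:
Q(B, J) = 333 + J (Q(B, J) = J + 333 = 333 + J)
Q(457, -341) - s(-604) = (333 - 341) - 1*397 = -8 - 397 = -405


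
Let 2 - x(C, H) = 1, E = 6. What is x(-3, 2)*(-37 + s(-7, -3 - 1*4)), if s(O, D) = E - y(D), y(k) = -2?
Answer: -29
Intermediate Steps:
x(C, H) = 1 (x(C, H) = 2 - 1*1 = 2 - 1 = 1)
s(O, D) = 8 (s(O, D) = 6 - 1*(-2) = 6 + 2 = 8)
x(-3, 2)*(-37 + s(-7, -3 - 1*4)) = 1*(-37 + 8) = 1*(-29) = -29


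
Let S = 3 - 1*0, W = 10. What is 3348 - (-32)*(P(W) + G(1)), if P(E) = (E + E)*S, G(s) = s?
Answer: 5300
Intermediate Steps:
S = 3 (S = 3 + 0 = 3)
P(E) = 6*E (P(E) = (E + E)*3 = (2*E)*3 = 6*E)
3348 - (-32)*(P(W) + G(1)) = 3348 - (-32)*(6*10 + 1) = 3348 - (-32)*(60 + 1) = 3348 - (-32)*61 = 3348 - 1*(-1952) = 3348 + 1952 = 5300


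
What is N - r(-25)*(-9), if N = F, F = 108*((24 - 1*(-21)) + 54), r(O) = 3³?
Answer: 10935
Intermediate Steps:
r(O) = 27
F = 10692 (F = 108*((24 + 21) + 54) = 108*(45 + 54) = 108*99 = 10692)
N = 10692
N - r(-25)*(-9) = 10692 - 27*(-9) = 10692 - 1*(-243) = 10692 + 243 = 10935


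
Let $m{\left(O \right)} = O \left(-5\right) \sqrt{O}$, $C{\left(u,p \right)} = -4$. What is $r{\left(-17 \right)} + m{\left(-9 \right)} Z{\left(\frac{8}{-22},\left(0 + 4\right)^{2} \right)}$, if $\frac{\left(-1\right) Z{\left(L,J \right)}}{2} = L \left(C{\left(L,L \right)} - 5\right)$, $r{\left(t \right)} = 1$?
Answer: $1 - \frac{9720 i}{11} \approx 1.0 - 883.64 i$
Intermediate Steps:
$m{\left(O \right)} = - 5 O^{\frac{3}{2}}$ ($m{\left(O \right)} = - 5 O \sqrt{O} = - 5 O^{\frac{3}{2}}$)
$Z{\left(L,J \right)} = 18 L$ ($Z{\left(L,J \right)} = - 2 L \left(-4 - 5\right) = - 2 L \left(-9\right) = - 2 \left(- 9 L\right) = 18 L$)
$r{\left(-17 \right)} + m{\left(-9 \right)} Z{\left(\frac{8}{-22},\left(0 + 4\right)^{2} \right)} = 1 + - 5 \left(-9\right)^{\frac{3}{2}} \cdot 18 \frac{8}{-22} = 1 + - 5 \left(- 27 i\right) 18 \cdot 8 \left(- \frac{1}{22}\right) = 1 + 135 i 18 \left(- \frac{4}{11}\right) = 1 + 135 i \left(- \frac{72}{11}\right) = 1 - \frac{9720 i}{11}$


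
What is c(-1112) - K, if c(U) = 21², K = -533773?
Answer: 534214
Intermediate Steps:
c(U) = 441
c(-1112) - K = 441 - 1*(-533773) = 441 + 533773 = 534214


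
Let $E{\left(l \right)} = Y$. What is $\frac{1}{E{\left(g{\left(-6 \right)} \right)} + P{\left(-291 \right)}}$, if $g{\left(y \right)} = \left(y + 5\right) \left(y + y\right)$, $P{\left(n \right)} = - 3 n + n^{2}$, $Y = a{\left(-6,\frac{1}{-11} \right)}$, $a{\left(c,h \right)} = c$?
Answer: $\frac{1}{85548} \approx 1.1689 \cdot 10^{-5}$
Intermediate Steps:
$Y = -6$
$P{\left(n \right)} = n^{2} - 3 n$
$g{\left(y \right)} = 2 y \left(5 + y\right)$ ($g{\left(y \right)} = \left(5 + y\right) 2 y = 2 y \left(5 + y\right)$)
$E{\left(l \right)} = -6$
$\frac{1}{E{\left(g{\left(-6 \right)} \right)} + P{\left(-291 \right)}} = \frac{1}{-6 - 291 \left(-3 - 291\right)} = \frac{1}{-6 - -85554} = \frac{1}{-6 + 85554} = \frac{1}{85548}$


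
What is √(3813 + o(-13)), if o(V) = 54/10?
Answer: 2*√23865/5 ≈ 61.793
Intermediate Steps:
o(V) = 27/5 (o(V) = 54*(⅒) = 27/5)
√(3813 + o(-13)) = √(3813 + 27/5) = √(19092/5) = 2*√23865/5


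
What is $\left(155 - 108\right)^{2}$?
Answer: $2209$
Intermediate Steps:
$\left(155 - 108\right)^{2} = 47^{2} = 2209$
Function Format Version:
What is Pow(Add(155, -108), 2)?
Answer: 2209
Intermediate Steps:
Pow(Add(155, -108), 2) = Pow(47, 2) = 2209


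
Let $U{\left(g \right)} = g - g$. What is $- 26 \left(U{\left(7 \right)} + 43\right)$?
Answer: $-1118$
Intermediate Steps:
$U{\left(g \right)} = 0$
$- 26 \left(U{\left(7 \right)} + 43\right) = - 26 \left(0 + 43\right) = \left(-26\right) 43 = -1118$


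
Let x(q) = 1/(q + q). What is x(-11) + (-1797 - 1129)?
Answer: -64373/22 ≈ -2926.0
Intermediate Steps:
x(q) = 1/(2*q)
x(-11) + (-1797 - 1129) = (1/2)/(-11) + (-1797 - 1129) = (1/2)*(-1/11) - 2926 = -1/22 - 2926 = -64373/22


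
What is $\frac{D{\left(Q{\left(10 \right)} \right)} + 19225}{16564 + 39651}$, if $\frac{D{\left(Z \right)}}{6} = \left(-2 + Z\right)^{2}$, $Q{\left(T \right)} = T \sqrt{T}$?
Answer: $\frac{25249}{56215} - \frac{48 \sqrt{10}}{11243} \approx 0.43565$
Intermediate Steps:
$Q{\left(T \right)} = T^{\frac{3}{2}}$
$D{\left(Z \right)} = 6 \left(-2 + Z\right)^{2}$
$\frac{D{\left(Q{\left(10 \right)} \right)} + 19225}{16564 + 39651} = \frac{6 \left(-2 + 10^{\frac{3}{2}}\right)^{2} + 19225}{16564 + 39651} = \frac{6 \left(-2 + 10 \sqrt{10}\right)^{2} + 19225}{56215} = \left(19225 + 6 \left(-2 + 10 \sqrt{10}\right)^{2}\right) \frac{1}{56215} = \frac{3845}{11243} + \frac{6 \left(-2 + 10 \sqrt{10}\right)^{2}}{56215}$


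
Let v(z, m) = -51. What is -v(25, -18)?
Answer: 51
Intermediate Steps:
-v(25, -18) = -1*(-51) = 51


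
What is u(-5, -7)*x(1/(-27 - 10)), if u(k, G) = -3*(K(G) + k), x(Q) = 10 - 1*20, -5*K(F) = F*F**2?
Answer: 1908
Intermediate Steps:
K(F) = -F**3/5 (K(F) = -F*F**2/5 = -F**3/5)
x(Q) = -10 (x(Q) = 10 - 20 = -10)
u(k, G) = -3*k + 3*G**3/5 (u(k, G) = -3*(-G**3/5 + k) = -3*(k - G**3/5) = -3*k + 3*G**3/5)
u(-5, -7)*x(1/(-27 - 10)) = (-3*(-5) + (3/5)*(-7)**3)*(-10) = (15 + (3/5)*(-343))*(-10) = (15 - 1029/5)*(-10) = -954/5*(-10) = 1908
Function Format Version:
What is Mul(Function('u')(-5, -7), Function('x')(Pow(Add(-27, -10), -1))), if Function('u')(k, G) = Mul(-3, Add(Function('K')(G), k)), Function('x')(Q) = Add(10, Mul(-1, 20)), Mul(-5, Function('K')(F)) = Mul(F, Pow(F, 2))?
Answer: 1908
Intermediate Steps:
Function('K')(F) = Mul(Rational(-1, 5), Pow(F, 3)) (Function('K')(F) = Mul(Rational(-1, 5), Mul(F, Pow(F, 2))) = Mul(Rational(-1, 5), Pow(F, 3)))
Function('x')(Q) = -10 (Function('x')(Q) = Add(10, -20) = -10)
Function('u')(k, G) = Add(Mul(-3, k), Mul(Rational(3, 5), Pow(G, 3))) (Function('u')(k, G) = Mul(-3, Add(Mul(Rational(-1, 5), Pow(G, 3)), k)) = Mul(-3, Add(k, Mul(Rational(-1, 5), Pow(G, 3)))) = Add(Mul(-3, k), Mul(Rational(3, 5), Pow(G, 3))))
Mul(Function('u')(-5, -7), Function('x')(Pow(Add(-27, -10), -1))) = Mul(Add(Mul(-3, -5), Mul(Rational(3, 5), Pow(-7, 3))), -10) = Mul(Add(15, Mul(Rational(3, 5), -343)), -10) = Mul(Add(15, Rational(-1029, 5)), -10) = Mul(Rational(-954, 5), -10) = 1908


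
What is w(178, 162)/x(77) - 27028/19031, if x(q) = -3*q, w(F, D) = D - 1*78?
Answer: -373432/209341 ≈ -1.7838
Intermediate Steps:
w(F, D) = -78 + D (w(F, D) = D - 78 = -78 + D)
w(178, 162)/x(77) - 27028/19031 = (-78 + 162)/((-3*77)) - 27028/19031 = 84/(-231) - 27028*1/19031 = 84*(-1/231) - 27028/19031 = -4/11 - 27028/19031 = -373432/209341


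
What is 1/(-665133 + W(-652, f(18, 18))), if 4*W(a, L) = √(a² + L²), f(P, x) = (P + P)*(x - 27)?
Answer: -665133/442401874559 - √33130/442401874559 ≈ -1.5039e-6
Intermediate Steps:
f(P, x) = 2*P*(-27 + x) (f(P, x) = (2*P)*(-27 + x) = 2*P*(-27 + x))
W(a, L) = √(L² + a²)/4 (W(a, L) = √(a² + L²)/4 = √(L² + a²)/4)
1/(-665133 + W(-652, f(18, 18))) = 1/(-665133 + √((2*18*(-27 + 18))² + (-652)²)/4) = 1/(-665133 + √((2*18*(-9))² + 425104)/4) = 1/(-665133 + √((-324)² + 425104)/4) = 1/(-665133 + √(104976 + 425104)/4) = 1/(-665133 + √530080/4) = 1/(-665133 + (4*√33130)/4) = 1/(-665133 + √33130)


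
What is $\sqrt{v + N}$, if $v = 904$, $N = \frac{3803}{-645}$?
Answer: $\frac{\sqrt{373633665}}{645} \approx 29.968$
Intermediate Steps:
$N = - \frac{3803}{645}$ ($N = 3803 \left(- \frac{1}{645}\right) = - \frac{3803}{645} \approx -5.8961$)
$\sqrt{v + N} = \sqrt{904 - \frac{3803}{645}} = \sqrt{\frac{579277}{645}} = \frac{\sqrt{373633665}}{645}$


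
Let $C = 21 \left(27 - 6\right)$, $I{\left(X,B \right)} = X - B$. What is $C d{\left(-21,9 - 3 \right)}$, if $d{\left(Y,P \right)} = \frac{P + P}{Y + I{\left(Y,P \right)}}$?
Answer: $- \frac{441}{4} \approx -110.25$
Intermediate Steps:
$C = 441$ ($C = 21 \cdot 21 = 441$)
$d{\left(Y,P \right)} = \frac{2 P}{- P + 2 Y}$ ($d{\left(Y,P \right)} = \frac{P + P}{Y - \left(P - Y\right)} = \frac{2 P}{- P + 2 Y}$)
$C d{\left(-21,9 - 3 \right)} = 441 \frac{2 \left(9 - 3\right)}{- (9 - 3) + 2 \left(-21\right)} = 441 \frac{2 \left(9 - 3\right)}{- (9 - 3) - 42} = 441 \cdot 2 \cdot 6 \frac{1}{\left(-1\right) 6 - 42} = 441 \cdot 2 \cdot 6 \frac{1}{-6 - 42} = 441 \cdot 2 \cdot 6 \frac{1}{-48} = 441 \cdot 2 \cdot 6 \left(- \frac{1}{48}\right) = 441 \left(- \frac{1}{4}\right) = - \frac{441}{4}$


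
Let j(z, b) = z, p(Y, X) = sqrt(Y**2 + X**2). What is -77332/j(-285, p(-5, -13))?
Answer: 77332/285 ≈ 271.34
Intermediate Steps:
p(Y, X) = sqrt(X**2 + Y**2)
-77332/j(-285, p(-5, -13)) = -77332/(-285) = -77332*(-1/285) = 77332/285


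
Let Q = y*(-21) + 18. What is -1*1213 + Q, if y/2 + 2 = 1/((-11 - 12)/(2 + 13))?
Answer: -24923/23 ≈ -1083.6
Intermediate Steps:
y = -122/23 (y = -4 + 2/(((-11 - 12)/(2 + 13))) = -4 + 2/((-23/15)) = -4 + 2/((-23*1/15)) = -4 + 2/(-23/15) = -4 + 2*(-15/23) = -4 - 30/23 = -122/23 ≈ -5.3043)
Q = 2976/23 (Q = -122/23*(-21) + 18 = 2562/23 + 18 = 2976/23 ≈ 129.39)
-1*1213 + Q = -1*1213 + 2976/23 = -1213 + 2976/23 = -24923/23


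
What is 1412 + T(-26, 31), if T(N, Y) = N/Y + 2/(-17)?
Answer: 743620/527 ≈ 1411.0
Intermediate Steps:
T(N, Y) = -2/17 + N/Y (T(N, Y) = N/Y + 2*(-1/17) = N/Y - 2/17 = -2/17 + N/Y)
1412 + T(-26, 31) = 1412 + (-2/17 - 26/31) = 1412 - 504/527 = 743620/527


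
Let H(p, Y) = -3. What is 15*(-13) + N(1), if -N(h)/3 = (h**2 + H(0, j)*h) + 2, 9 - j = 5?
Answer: -195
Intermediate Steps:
j = 4 (j = 9 - 1*5 = 9 - 5 = 4)
N(h) = -6 - 3*h**2 + 9*h (N(h) = -3*((h**2 - 3*h) + 2) = -3*(2 + h**2 - 3*h) = -6 - 3*h**2 + 9*h)
15*(-13) + N(1) = 15*(-13) + (-6 - 3*1**2 + 9*1) = -195 + (-6 - 3*1 + 9) = -195 + (-6 - 3 + 9) = -195 + 0 = -195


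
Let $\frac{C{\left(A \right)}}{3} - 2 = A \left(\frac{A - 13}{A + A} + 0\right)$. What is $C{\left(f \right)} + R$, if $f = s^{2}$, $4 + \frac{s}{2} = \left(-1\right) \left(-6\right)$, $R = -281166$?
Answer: $- \frac{562311}{2} \approx -2.8116 \cdot 10^{5}$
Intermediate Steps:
$s = 4$ ($s = -8 + 2 \left(\left(-1\right) \left(-6\right)\right) = -8 + 2 \cdot 6 = -8 + 12 = 4$)
$f = 16$ ($f = 4^{2} = 16$)
$C{\left(A \right)} = - \frac{27}{2} + \frac{3 A}{2}$ ($C{\left(A \right)} = 6 + 3 A \left(\frac{A - 13}{A + A} + 0\right) = 6 + 3 A \left(\frac{-13 + A}{2 A} + 0\right) = 6 + 3 A \frac{-13 + A}{2 A} = 6 + 3 \left(- \frac{13}{2} + \frac{A}{2}\right) = 6 + \left(- \frac{39}{2} + \frac{3 A}{2}\right) = - \frac{27}{2} + \frac{3 A}{2}$)
$C{\left(f \right)} + R = \left(- \frac{27}{2} + \frac{3}{2} \cdot 16\right) - 281166 = \left(- \frac{27}{2} + 24\right) - 281166 = \frac{21}{2} - 281166 = - \frac{562311}{2}$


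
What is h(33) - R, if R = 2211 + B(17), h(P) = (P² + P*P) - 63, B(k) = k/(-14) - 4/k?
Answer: -22503/238 ≈ -94.550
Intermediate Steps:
B(k) = -4/k - k/14 (B(k) = k*(-1/14) - 4/k = -k/14 - 4/k = -4/k - k/14)
h(P) = -63 + 2*P² (h(P) = (P² + P²) - 63 = 2*P² - 63 = -63 + 2*P²)
R = 525873/238 (R = 2211 + (-4/17 - 1/14*17) = 2211 + (-4*1/17 - 17/14) = 2211 + (-4/17 - 17/14) = 2211 - 345/238 = 525873/238 ≈ 2209.6)
h(33) - R = (-63 + 2*33²) - 1*525873/238 = (-63 + 2*1089) - 525873/238 = (-63 + 2178) - 525873/238 = 2115 - 525873/238 = -22503/238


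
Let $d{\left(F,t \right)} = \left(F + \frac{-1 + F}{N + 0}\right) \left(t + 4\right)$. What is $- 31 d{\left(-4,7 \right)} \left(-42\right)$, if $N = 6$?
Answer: $-69223$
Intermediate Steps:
$d{\left(F,t \right)} = \left(4 + t\right) \left(- \frac{1}{6} + \frac{7 F}{6}\right)$ ($d{\left(F,t \right)} = \left(F + \frac{-1 + F}{6 + 0}\right) \left(t + 4\right) = \left(F + \frac{-1 + F}{6}\right) \left(4 + t\right) = \left(F + \left(-1 + F\right) \frac{1}{6}\right) \left(4 + t\right) = \left(F + \left(- \frac{1}{6} + \frac{F}{6}\right)\right) \left(4 + t\right) = \left(- \frac{1}{6} + \frac{7 F}{6}\right) \left(4 + t\right) = \left(4 + t\right) \left(- \frac{1}{6} + \frac{7 F}{6}\right)$)
$- 31 d{\left(-4,7 \right)} \left(-42\right) = - 31 \left(- \frac{2}{3} - \frac{7}{6} + \frac{14}{3} \left(-4\right) + \frac{7}{6} \left(-4\right) 7\right) \left(-42\right) = - 31 \left(- \frac{2}{3} - \frac{7}{6} - \frac{56}{3} - \frac{98}{3}\right) \left(-42\right) = \left(-31\right) \left(- \frac{319}{6}\right) \left(-42\right) = \frac{9889}{6} \left(-42\right) = -69223$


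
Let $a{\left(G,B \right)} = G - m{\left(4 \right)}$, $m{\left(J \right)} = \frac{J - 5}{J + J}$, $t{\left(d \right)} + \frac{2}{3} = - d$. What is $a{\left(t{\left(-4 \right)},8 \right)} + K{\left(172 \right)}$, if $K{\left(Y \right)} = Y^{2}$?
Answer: $\frac{710099}{24} \approx 29587.0$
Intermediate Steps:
$t{\left(d \right)} = - \frac{2}{3} - d$
$m{\left(J \right)} = \frac{-5 + J}{2 J}$
$a{\left(G,B \right)} = \frac{1}{8} + G$ ($a{\left(G,B \right)} = G - \frac{-5 + 4}{2 \cdot 4} = G - \frac{1}{2} \cdot \frac{1}{4} \left(-1\right) = G - - \frac{1}{8} = G + \frac{1}{8} = \frac{1}{8} + G$)
$a{\left(t{\left(-4 \right)},8 \right)} + K{\left(172 \right)} = \left(\frac{1}{8} - - \frac{10}{3}\right) + 172^{2} = \left(\frac{1}{8} + \left(- \frac{2}{3} + 4\right)\right) + 29584 = \left(\frac{1}{8} + \frac{10}{3}\right) + 29584 = \frac{83}{24} + 29584 = \frac{710099}{24}$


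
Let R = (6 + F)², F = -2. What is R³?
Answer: 4096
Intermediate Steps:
R = 16 (R = (6 - 2)² = 4² = 16)
R³ = 16³ = 4096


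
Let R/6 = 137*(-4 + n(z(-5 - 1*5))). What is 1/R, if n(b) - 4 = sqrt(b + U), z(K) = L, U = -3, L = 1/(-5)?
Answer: -I*sqrt(5)/3288 ≈ -0.00068007*I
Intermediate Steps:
L = -1/5 ≈ -0.20000
z(K) = -1/5
n(b) = 4 + sqrt(-3 + b) (n(b) = 4 + sqrt(b - 3) = 4 + sqrt(-3 + b))
R = 3288*I*sqrt(5)/5 (R = 6*(137*(-4 + (4 + sqrt(-3 - 1/5)))) = 6*(137*(-4 + (4 + sqrt(-16/5)))) = 6*(137*(-4 + (4 + 4*I*sqrt(5)/5))) = 6*(137*(4*I*sqrt(5)/5)) = 6*(548*I*sqrt(5)/5) = 3288*I*sqrt(5)/5 ≈ 1470.4*I)
1/R = 1/(3288*I*sqrt(5)/5) = -I*sqrt(5)/3288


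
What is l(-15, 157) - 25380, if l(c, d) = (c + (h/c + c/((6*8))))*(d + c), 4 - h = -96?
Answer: -684025/24 ≈ -28501.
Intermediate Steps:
h = 100 (h = 4 - 1*(-96) = 4 + 96 = 100)
l(c, d) = (c + d)*(100/c + 49*c/48) (l(c, d) = (c + (100/c + c/((6*8))))*(d + c) = (c + (100/c + c/48))*(c + d) = (100/c + 49*c/48)*(c + d) = (c + d)*(100/c + 49*c/48))
l(-15, 157) - 25380 = (1/48)*(4800*157 - 15*(4800 + 49*(-15)² + 49*(-15)*157))/(-15) - 25380 = (1/48)*(-1/15)*(753600 - 15*(4800 + 49*225 - 115395)) - 25380 = (1/48)*(-1/15)*(753600 - 15*(4800 + 11025 - 115395)) - 25380 = (1/48)*(-1/15)*(753600 - 15*(-99570)) - 25380 = (1/48)*(-1/15)*(753600 + 1493550) - 25380 = (1/48)*(-1/15)*2247150 - 25380 = -74905/24 - 25380 = -684025/24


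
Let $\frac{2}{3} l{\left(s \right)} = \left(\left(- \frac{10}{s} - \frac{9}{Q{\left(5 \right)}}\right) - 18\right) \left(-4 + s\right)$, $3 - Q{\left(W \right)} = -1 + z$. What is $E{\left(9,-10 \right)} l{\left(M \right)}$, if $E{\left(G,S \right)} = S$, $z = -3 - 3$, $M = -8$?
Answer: $-3177$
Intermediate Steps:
$z = -6$
$Q{\left(W \right)} = 10$ ($Q{\left(W \right)} = 3 - \left(-1 - 6\right) = 3 - -7 = 3 + 7 = 10$)
$l{\left(s \right)} = \frac{3 \left(-4 + s\right) \left(- \frac{189}{10} - \frac{10}{s}\right)}{2}$ ($l{\left(s \right)} = \frac{3 \left(\left(- \frac{10}{s} - \frac{9}{10}\right) - 18\right) \left(-4 + s\right)}{2} = \frac{3 \left(\left(- \frac{9}{10} - \frac{10}{s}\right) - 18\right) \left(-4 + s\right)}{2} = \frac{3 \left(- \frac{189}{10} - \frac{10}{s}\right) \left(-4 + s\right)}{2} = \frac{3 \left(-4 + s\right) \left(- \frac{189}{10} - \frac{10}{s}\right)}{2}$)
$E{\left(9,-10 \right)} l{\left(M \right)} = - 10 \left(\frac{492}{5} + \frac{60}{-8} - - \frac{1134}{5}\right) = - 10 \left(\frac{492}{5} + 60 \left(- \frac{1}{8}\right) + \frac{1134}{5}\right) = - 10 \left(\frac{492}{5} - \frac{15}{2} + \frac{1134}{5}\right) = \left(-10\right) \frac{3177}{10} = -3177$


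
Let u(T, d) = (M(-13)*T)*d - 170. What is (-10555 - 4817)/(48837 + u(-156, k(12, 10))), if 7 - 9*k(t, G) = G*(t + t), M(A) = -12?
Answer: -2196/29 ≈ -75.724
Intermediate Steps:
k(t, G) = 7/9 - 2*G*t/9 (k(t, G) = 7/9 - G*(t + t)/9 = 7/9 - G*2*t/9 = 7/9 - 2*G*t/9)
u(T, d) = -170 - 12*T*d (u(T, d) = (-12*T)*d - 170 = -12*T*d - 170 = -170 - 12*T*d)
(-10555 - 4817)/(48837 + u(-156, k(12, 10))) = (-10555 - 4817)/(48837 + (-170 - 12*(-156)*(7/9 - 2/9*10*12))) = -15372/(48837 + (-170 - 12*(-156)*(7/9 - 80/3))) = -15372/(48837 + (-170 - 12*(-156)*(-233/9))) = -15372/(48837 + (-170 - 48464)) = -15372/(48837 - 48634) = -15372/203 = -15372*1/203 = -2196/29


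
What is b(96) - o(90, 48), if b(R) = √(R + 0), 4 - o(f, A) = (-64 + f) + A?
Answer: 70 + 4*√6 ≈ 79.798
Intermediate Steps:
o(f, A) = 68 - A - f (o(f, A) = 4 - ((-64 + f) + A) = 4 - (-64 + A + f) = 4 + (64 - A - f) = 68 - A - f)
b(R) = √R
b(96) - o(90, 48) = √96 - (68 - 1*48 - 1*90) = 4*√6 - (68 - 48 - 90) = 4*√6 - 1*(-70) = 4*√6 + 70 = 70 + 4*√6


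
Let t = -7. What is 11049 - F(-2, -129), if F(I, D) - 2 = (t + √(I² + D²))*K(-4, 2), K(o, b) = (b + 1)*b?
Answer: 11089 - 6*√16645 ≈ 10315.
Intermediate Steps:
K(o, b) = b*(1 + b) (K(o, b) = (1 + b)*b = b*(1 + b))
F(I, D) = -40 + 6*√(D² + I²) (F(I, D) = 2 + (-7 + √(I² + D²))*(2*(1 + 2)) = 2 + (-7 + √(D² + I²))*(2*3) = 2 + (-7 + √(D² + I²))*6 = 2 + (-42 + 6*√(D² + I²)) = -40 + 6*√(D² + I²))
11049 - F(-2, -129) = 11049 - (-40 + 6*√((-129)² + (-2)²)) = 11049 - (-40 + 6*√(16641 + 4)) = 11049 - (-40 + 6*√16645) = 11049 + (40 - 6*√16645) = 11089 - 6*√16645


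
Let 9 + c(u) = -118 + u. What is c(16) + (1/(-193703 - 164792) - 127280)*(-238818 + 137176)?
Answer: 4637847538299897/358495 ≈ 1.2937e+10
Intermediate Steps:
c(u) = -127 + u (c(u) = -9 + (-118 + u) = -127 + u)
c(16) + (1/(-193703 - 164792) - 127280)*(-238818 + 137176) = (-127 + 16) + (1/(-193703 - 164792) - 127280)*(-238818 + 137176) = -111 + (1/(-358495) - 127280)*(-101642) = -111 + (-1/358495 - 127280)*(-101642) = -111 - 45629243601/358495*(-101642) = -111 + 4637847578092842/358495 = 4637847538299897/358495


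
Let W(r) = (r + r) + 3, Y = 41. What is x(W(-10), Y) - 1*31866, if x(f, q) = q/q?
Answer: -31865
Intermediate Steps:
W(r) = 3 + 2*r (W(r) = 2*r + 3 = 3 + 2*r)
x(f, q) = 1
x(W(-10), Y) - 1*31866 = 1 - 1*31866 = 1 - 31866 = -31865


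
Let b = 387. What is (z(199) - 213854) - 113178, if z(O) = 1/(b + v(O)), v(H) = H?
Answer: -191640751/586 ≈ -3.2703e+5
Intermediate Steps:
z(O) = 1/(387 + O)
(z(199) - 213854) - 113178 = (1/(387 + 199) - 213854) - 113178 = (1/586 - 213854) - 113178 = -125318443/586 - 113178 = -191640751/586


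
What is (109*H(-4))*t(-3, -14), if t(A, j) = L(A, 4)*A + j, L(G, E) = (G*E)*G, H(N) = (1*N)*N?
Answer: -212768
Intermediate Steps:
H(N) = N² (H(N) = N*N = N²)
L(G, E) = E*G² (L(G, E) = (E*G)*G = E*G²)
t(A, j) = j + 4*A³ (t(A, j) = (4*A²)*A + j = 4*A³ + j = j + 4*A³)
(109*H(-4))*t(-3, -14) = (109*(-4)²)*(-14 + 4*(-3)³) = (109*16)*(-14 + 4*(-27)) = 1744*(-14 - 108) = 1744*(-122) = -212768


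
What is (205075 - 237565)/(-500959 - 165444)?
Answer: 32490/666403 ≈ 0.048754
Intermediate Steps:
(205075 - 237565)/(-500959 - 165444) = -32490/(-666403) = -32490*(-1/666403) = 32490/666403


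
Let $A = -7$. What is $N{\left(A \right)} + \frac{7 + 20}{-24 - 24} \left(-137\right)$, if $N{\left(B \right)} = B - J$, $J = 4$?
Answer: $\frac{1057}{16} \approx 66.063$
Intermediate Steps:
$N{\left(B \right)} = -4 + B$ ($N{\left(B \right)} = B - 4 = -4 + B$)
$N{\left(A \right)} + \frac{7 + 20}{-24 - 24} \left(-137\right) = \left(-4 - 7\right) + \frac{7 + 20}{-24 - 24} \left(-137\right) = -11 + \frac{27}{-48} \left(-137\right) = -11 + 27 \left(- \frac{1}{48}\right) \left(-137\right) = -11 - - \frac{1233}{16} = -11 + \frac{1233}{16} = \frac{1057}{16}$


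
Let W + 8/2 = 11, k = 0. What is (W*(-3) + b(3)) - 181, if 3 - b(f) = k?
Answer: -199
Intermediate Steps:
b(f) = 3 (b(f) = 3 - 1*0 = 3 + 0 = 3)
W = 7 (W = -4 + 11 = 7)
(W*(-3) + b(3)) - 181 = (7*(-3) + 3) - 181 = (-21 + 3) - 181 = -18 - 181 = -199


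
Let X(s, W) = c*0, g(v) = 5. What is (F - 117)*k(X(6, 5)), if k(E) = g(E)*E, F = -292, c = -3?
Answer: 0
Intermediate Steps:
X(s, W) = 0 (X(s, W) = -3*0 = 0)
k(E) = 5*E
(F - 117)*k(X(6, 5)) = (-292 - 117)*(5*0) = -409*0 = 0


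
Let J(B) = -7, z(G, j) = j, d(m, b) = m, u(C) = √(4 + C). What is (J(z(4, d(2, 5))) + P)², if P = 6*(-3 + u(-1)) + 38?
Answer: 277 + 156*√3 ≈ 547.20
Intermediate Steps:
P = 20 + 6*√3 (P = 6*(-3 + √(4 - 1)) + 38 = 6*(-3 + √3) + 38 = (-18 + 6*√3) + 38 = 20 + 6*√3 ≈ 30.392)
(J(z(4, d(2, 5))) + P)² = (-7 + (20 + 6*√3))² = (13 + 6*√3)²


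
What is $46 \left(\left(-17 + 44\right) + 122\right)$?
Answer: $6854$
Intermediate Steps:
$46 \left(\left(-17 + 44\right) + 122\right) = 46 \left(27 + 122\right) = 46 \cdot 149 = 6854$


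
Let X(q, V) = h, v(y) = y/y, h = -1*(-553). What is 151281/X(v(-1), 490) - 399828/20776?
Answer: 104353899/410326 ≈ 254.32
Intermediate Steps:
h = 553
v(y) = 1
X(q, V) = 553
151281/X(v(-1), 490) - 399828/20776 = 151281/553 - 399828/20776 = 151281*(1/553) - 399828/20776 = 151281/553 - 1*99957/5194 = 151281/553 - 99957/5194 = 104353899/410326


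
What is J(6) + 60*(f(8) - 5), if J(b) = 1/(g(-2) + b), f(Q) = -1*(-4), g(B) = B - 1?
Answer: -179/3 ≈ -59.667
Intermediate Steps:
g(B) = -1 + B
f(Q) = 4
J(b) = 1/(-3 + b) (J(b) = 1/((-1 - 2) + b) = 1/(-3 + b))
J(6) + 60*(f(8) - 5) = 1/(-3 + 6) + 60*(4 - 5) = 1/3 + 60*(-1) = ⅓ - 60 = -179/3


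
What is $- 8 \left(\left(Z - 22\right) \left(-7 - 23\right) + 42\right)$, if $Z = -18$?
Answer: $-9936$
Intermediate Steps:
$- 8 \left(\left(Z - 22\right) \left(-7 - 23\right) + 42\right) = - 8 \left(\left(-18 - 22\right) \left(-7 - 23\right) + 42\right) = - 8 \left(\left(-40\right) \left(-30\right) + 42\right) = - 8 \left(1200 + 42\right) = \left(-8\right) 1242 = -9936$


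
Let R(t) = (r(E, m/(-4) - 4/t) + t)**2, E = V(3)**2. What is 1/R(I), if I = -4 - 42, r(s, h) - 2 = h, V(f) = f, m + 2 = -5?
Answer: 8464/15046641 ≈ 0.00056252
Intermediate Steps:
m = -7 (m = -2 - 5 = -7)
E = 9 (E = 3**2 = 9)
r(s, h) = 2 + h
I = -46
R(t) = (15/4 + t - 4/t)**2 (R(t) = ((2 + (-7/(-4) - 4/t)) + t)**2 = ((2 + (-7*(-1/4) - 4/t)) + t)**2 = ((2 + (7/4 - 4/t)) + t)**2 = ((15/4 - 4/t) + t)**2 = (15/4 + t - 4/t)**2)
1/R(I) = 1/((1/16)*(-16 - 46*(15 + 4*(-46)))**2/(-46)**2) = 1/((1/16)*(1/2116)*(-16 - 46*(15 - 184))**2) = 1/((1/16)*(1/2116)*(-16 - 46*(-169))**2) = 1/((1/16)*(1/2116)*(-16 + 7774)**2) = 1/((1/16)*(1/2116)*7758**2) = 1/((1/16)*(1/2116)*60186564) = 1/(15046641/8464) = 8464/15046641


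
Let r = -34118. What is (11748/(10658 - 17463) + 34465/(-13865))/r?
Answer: 11354867/91973671610 ≈ 0.00012346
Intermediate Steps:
(11748/(10658 - 17463) + 34465/(-13865))/r = (11748/(10658 - 17463) + 34465/(-13865))/(-34118) = (11748/(-6805) + 34465*(-1/13865))*(-1/34118) = (11748*(-1/6805) - 6893/2773)*(-1/34118) = (-11748/6805 - 6893/2773)*(-1/34118) = -79484069/18870265*(-1/34118) = 11354867/91973671610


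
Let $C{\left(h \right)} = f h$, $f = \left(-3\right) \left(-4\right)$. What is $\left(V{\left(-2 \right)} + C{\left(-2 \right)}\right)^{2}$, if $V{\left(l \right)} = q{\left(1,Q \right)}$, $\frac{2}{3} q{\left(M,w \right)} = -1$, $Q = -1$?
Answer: $\frac{2601}{4} \approx 650.25$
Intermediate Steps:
$f = 12$
$q{\left(M,w \right)} = - \frac{3}{2}$ ($q{\left(M,w \right)} = \frac{3}{2} \left(-1\right) = - \frac{3}{2}$)
$V{\left(l \right)} = - \frac{3}{2}$
$C{\left(h \right)} = 12 h$
$\left(V{\left(-2 \right)} + C{\left(-2 \right)}\right)^{2} = \left(- \frac{3}{2} + 12 \left(-2\right)\right)^{2} = \left(- \frac{3}{2} - 24\right)^{2} = \left(- \frac{51}{2}\right)^{2} = \frac{2601}{4}$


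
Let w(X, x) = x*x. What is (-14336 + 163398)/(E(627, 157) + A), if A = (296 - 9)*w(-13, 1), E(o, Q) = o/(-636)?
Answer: 31601144/60635 ≈ 521.17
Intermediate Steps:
E(o, Q) = -o/636 (E(o, Q) = o*(-1/636) = -o/636)
w(X, x) = x²
A = 287 (A = (296 - 9)*1² = 287*1 = 287)
(-14336 + 163398)/(E(627, 157) + A) = (-14336 + 163398)/(-1/636*627 + 287) = 149062/(-209/212 + 287) = 149062/(60635/212) = 149062*(212/60635) = 31601144/60635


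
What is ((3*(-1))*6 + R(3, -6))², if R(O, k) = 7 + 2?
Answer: 81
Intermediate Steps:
R(O, k) = 9
((3*(-1))*6 + R(3, -6))² = ((3*(-1))*6 + 9)² = (-3*6 + 9)² = (-18 + 9)² = (-9)² = 81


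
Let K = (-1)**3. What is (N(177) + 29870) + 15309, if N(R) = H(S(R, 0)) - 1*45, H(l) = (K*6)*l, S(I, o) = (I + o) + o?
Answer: 44072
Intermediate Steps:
K = -1
S(I, o) = I + 2*o
H(l) = -6*l (H(l) = (-1*6)*l = -6*l)
N(R) = -45 - 6*R (N(R) = -6*(R + 2*0) - 1*45 = -6*(R + 0) - 45 = -6*R - 45 = -45 - 6*R)
(N(177) + 29870) + 15309 = ((-45 - 6*177) + 29870) + 15309 = ((-45 - 1062) + 29870) + 15309 = (-1107 + 29870) + 15309 = 28763 + 15309 = 44072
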